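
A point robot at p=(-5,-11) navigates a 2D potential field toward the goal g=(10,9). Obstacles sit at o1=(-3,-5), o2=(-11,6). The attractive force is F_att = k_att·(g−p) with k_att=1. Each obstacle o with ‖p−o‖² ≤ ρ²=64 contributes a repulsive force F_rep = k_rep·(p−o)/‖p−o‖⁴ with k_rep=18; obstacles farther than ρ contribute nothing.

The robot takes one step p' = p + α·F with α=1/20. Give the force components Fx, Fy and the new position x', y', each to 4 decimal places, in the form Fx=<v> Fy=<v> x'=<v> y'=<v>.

Fx=14.9775 Fy=19.9325 x'=-4.2511 y'=-10.0034

F_att = 1·(g−p) = 1·(15,20) = (15.0000,20.0000)
o1: d²=40 ≤ ρ²=64; F_rep = 18·(-2,-6)/40² = (-0.0225,-0.0675)
o2: d²=325 > ρ²=64 → inactive
F = F_att + ΣF_rep = (14.9775,19.9325)
p' = p + 1/20·F = (-4.2511,-10.0034)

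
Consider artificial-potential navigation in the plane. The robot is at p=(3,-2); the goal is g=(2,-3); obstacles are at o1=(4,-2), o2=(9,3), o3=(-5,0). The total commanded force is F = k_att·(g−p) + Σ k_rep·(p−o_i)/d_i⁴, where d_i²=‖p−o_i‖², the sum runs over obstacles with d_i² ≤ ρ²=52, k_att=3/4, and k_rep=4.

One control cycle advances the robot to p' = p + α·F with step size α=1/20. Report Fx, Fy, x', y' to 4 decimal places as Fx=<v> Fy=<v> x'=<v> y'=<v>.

Fx=-4.7500 Fy=-0.7500 x'=2.7625 y'=-2.0375

F_att = 3/4·(g−p) = 3/4·(-1,-1) = (-0.7500,-0.7500)
o1: d²=1 ≤ ρ²=52; F_rep = 4·(-1,0)/1² = (-4.0000,0.0000)
o2: d²=61 > ρ²=52 → inactive
o3: d²=68 > ρ²=52 → inactive
F = F_att + ΣF_rep = (-4.7500,-0.7500)
p' = p + 1/20·F = (2.7625,-2.0375)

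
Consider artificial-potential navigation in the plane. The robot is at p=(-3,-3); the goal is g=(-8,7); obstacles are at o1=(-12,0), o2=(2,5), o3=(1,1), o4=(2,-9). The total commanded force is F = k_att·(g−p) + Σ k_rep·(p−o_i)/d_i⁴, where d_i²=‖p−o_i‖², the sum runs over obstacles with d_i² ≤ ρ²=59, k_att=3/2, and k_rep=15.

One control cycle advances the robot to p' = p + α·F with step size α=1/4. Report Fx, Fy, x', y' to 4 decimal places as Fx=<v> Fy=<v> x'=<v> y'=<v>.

F_att = 3/2·(g−p) = 3/2·(-5,10) = (-7.5000,15.0000)
o1: d²=90 > ρ²=59 → inactive
o2: d²=89 > ρ²=59 → inactive
o3: d²=32 ≤ ρ²=59; F_rep = 15·(-4,-4)/32² = (-0.0586,-0.0586)
o4: d²=61 > ρ²=59 → inactive
F = F_att + ΣF_rep = (-7.5586,14.9414)
p' = p + 1/4·F = (-4.8896,0.7354)

Fx=-7.5586 Fy=14.9414 x'=-4.8896 y'=0.7354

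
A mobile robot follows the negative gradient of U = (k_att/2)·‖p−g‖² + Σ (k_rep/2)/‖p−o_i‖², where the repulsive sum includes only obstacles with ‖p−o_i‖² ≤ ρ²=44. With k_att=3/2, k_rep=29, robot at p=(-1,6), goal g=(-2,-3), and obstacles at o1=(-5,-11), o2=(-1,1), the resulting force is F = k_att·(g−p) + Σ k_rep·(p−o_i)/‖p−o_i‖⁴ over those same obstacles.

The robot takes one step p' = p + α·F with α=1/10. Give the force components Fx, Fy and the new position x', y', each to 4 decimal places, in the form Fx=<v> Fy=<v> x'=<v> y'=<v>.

F_att = 3/2·(g−p) = 3/2·(-1,-9) = (-1.5000,-13.5000)
o1: d²=305 > ρ²=44 → inactive
o2: d²=25 ≤ ρ²=44; F_rep = 29·(0,5)/25² = (0.0000,0.2320)
F = F_att + ΣF_rep = (-1.5000,-13.2680)
p' = p + 1/10·F = (-1.1500,4.6732)

Fx=-1.5000 Fy=-13.2680 x'=-1.1500 y'=4.6732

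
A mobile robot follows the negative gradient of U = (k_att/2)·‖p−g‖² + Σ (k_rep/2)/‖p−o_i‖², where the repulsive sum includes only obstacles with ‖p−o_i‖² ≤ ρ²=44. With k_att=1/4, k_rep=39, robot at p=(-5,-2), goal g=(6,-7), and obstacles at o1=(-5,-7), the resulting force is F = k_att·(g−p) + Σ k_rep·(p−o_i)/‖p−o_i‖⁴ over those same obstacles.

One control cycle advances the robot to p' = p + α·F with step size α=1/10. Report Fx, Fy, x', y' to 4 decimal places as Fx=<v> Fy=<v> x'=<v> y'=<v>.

F_att = 1/4·(g−p) = 1/4·(11,-5) = (2.7500,-1.2500)
o1: d²=25 ≤ ρ²=44; F_rep = 39·(0,5)/25² = (0.0000,0.3120)
F = F_att + ΣF_rep = (2.7500,-0.9380)
p' = p + 1/10·F = (-4.7250,-2.0938)

Fx=2.7500 Fy=-0.9380 x'=-4.7250 y'=-2.0938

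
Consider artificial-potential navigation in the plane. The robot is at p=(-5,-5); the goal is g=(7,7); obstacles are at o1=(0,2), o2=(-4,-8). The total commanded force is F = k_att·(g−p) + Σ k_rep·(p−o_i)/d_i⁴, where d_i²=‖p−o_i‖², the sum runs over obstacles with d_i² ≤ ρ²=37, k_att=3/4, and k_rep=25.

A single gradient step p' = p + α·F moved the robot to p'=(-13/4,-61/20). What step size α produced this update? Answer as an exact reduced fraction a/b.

F_att = 3/4·(g−p) = 3/4·(12,12) = (9.0000,9.0000)
o1: d²=74 > ρ²=37 → inactive
o2: d²=10 ≤ ρ²=37; F_rep = 25·(-1,3)/10² = (-0.2500,0.7500)
F = F_att + ΣF_rep = (8.7500,9.7500)
Δp = p'−p = (1.7500,1.9500); α = Δx/Fx = (7/4) / (35/4) = 1/5
check: Δy/Fy = (39/20) / (39/4) = 1/5 ✓

α = 1/5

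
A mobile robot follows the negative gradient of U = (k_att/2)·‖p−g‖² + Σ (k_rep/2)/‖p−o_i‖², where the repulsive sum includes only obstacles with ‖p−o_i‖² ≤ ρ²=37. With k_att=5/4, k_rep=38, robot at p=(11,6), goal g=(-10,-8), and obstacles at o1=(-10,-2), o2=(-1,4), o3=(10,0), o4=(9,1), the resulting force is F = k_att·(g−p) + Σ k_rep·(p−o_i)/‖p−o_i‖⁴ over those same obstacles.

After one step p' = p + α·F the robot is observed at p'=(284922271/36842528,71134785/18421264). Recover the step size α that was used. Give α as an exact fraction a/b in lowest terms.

F_att = 5/4·(g−p) = 5/4·(-21,-14) = (-26.2500,-17.5000)
o1: d²=505 > ρ²=37 → inactive
o2: d²=148 > ρ²=37 → inactive
o3: d²=37 ≤ ρ²=37; F_rep = 38·(1,6)/37² = (0.0278,0.1665)
o4: d²=29 ≤ ρ²=37; F_rep = 38·(2,5)/29² = (0.0904,0.2259)
F = F_att + ΣF_rep = (-26.1319,-17.1075)
Δp = p'−p = (-3.2665,-2.1384); α = Δx/Fx = (-120345537/36842528) / (-120345537/4605316) = 1/8
check: Δy/Fy = (-39392799/18421264) / (-39392799/2302658) = 1/8 ✓

α = 1/8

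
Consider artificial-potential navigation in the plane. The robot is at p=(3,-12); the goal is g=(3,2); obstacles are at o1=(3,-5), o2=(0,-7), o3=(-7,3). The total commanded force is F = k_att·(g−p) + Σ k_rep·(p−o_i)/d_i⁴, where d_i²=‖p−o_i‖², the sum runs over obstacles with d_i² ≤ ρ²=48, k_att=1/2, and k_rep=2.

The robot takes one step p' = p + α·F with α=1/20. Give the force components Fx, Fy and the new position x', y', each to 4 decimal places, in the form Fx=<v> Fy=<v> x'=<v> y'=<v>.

F_att = 1/2·(g−p) = 1/2·(0,14) = (0.0000,7.0000)
o1: d²=49 > ρ²=48 → inactive
o2: d²=34 ≤ ρ²=48; F_rep = 2·(3,-5)/34² = (0.0052,-0.0087)
o3: d²=325 > ρ²=48 → inactive
F = F_att + ΣF_rep = (0.0052,6.9913)
p' = p + 1/20·F = (3.0003,-11.6504)

Fx=0.0052 Fy=6.9913 x'=3.0003 y'=-11.6504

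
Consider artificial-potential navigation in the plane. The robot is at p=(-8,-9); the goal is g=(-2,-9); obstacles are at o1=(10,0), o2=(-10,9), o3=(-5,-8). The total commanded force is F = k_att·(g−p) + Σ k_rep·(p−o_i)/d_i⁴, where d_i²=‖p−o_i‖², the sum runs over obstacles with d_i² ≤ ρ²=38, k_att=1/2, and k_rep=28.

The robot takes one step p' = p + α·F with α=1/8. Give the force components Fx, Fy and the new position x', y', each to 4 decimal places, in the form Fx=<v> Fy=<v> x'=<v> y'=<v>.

Fx=2.1600 Fy=-0.2800 x'=-7.7300 y'=-9.0350

F_att = 1/2·(g−p) = 1/2·(6,0) = (3.0000,0.0000)
o1: d²=405 > ρ²=38 → inactive
o2: d²=328 > ρ²=38 → inactive
o3: d²=10 ≤ ρ²=38; F_rep = 28·(-3,-1)/10² = (-0.8400,-0.2800)
F = F_att + ΣF_rep = (2.1600,-0.2800)
p' = p + 1/8·F = (-7.7300,-9.0350)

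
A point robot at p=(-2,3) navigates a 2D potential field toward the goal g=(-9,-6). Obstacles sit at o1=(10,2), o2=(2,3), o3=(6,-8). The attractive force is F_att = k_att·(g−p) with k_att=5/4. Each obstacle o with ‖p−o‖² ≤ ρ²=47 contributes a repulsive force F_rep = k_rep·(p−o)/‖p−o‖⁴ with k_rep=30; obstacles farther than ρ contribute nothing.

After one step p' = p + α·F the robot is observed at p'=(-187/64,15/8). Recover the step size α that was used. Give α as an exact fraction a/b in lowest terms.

α = 1/10

F_att = 5/4·(g−p) = 5/4·(-7,-9) = (-8.7500,-11.2500)
o1: d²=145 > ρ²=47 → inactive
o2: d²=16 ≤ ρ²=47; F_rep = 30·(-4,0)/16² = (-0.4688,0.0000)
o3: d²=185 > ρ²=47 → inactive
F = F_att + ΣF_rep = (-9.2188,-11.2500)
Δp = p'−p = (-0.9219,-1.1250); α = Δx/Fx = (-59/64) / (-295/32) = 1/10
check: Δy/Fy = (-9/8) / (-45/4) = 1/10 ✓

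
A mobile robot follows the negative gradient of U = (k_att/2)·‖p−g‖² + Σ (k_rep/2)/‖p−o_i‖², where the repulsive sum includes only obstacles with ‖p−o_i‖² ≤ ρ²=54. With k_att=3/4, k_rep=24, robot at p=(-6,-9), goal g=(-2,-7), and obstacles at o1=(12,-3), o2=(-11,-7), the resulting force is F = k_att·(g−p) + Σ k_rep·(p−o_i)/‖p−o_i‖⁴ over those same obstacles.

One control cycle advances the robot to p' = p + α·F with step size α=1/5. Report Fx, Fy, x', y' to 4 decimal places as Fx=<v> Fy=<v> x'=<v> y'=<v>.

F_att = 3/4·(g−p) = 3/4·(4,2) = (3.0000,1.5000)
o1: d²=360 > ρ²=54 → inactive
o2: d²=29 ≤ ρ²=54; F_rep = 24·(5,-2)/29² = (0.1427,-0.0571)
F = F_att + ΣF_rep = (3.1427,1.4429)
p' = p + 1/5·F = (-5.3715,-8.7114)

Fx=3.1427 Fy=1.4429 x'=-5.3715 y'=-8.7114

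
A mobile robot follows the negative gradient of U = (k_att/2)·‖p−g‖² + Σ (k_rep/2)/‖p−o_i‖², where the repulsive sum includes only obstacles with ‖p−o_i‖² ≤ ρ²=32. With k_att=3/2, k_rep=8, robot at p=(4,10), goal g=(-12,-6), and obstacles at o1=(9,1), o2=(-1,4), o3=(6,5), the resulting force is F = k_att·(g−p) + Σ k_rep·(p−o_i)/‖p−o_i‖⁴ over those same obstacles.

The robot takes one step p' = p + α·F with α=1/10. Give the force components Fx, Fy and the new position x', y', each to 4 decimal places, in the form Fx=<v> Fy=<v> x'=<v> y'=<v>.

Fx=-24.0190 Fy=-23.9524 x'=1.5981 y'=7.6048

F_att = 3/2·(g−p) = 3/2·(-16,-16) = (-24.0000,-24.0000)
o1: d²=106 > ρ²=32 → inactive
o2: d²=61 > ρ²=32 → inactive
o3: d²=29 ≤ ρ²=32; F_rep = 8·(-2,5)/29² = (-0.0190,0.0476)
F = F_att + ΣF_rep = (-24.0190,-23.9524)
p' = p + 1/10·F = (1.5981,7.6048)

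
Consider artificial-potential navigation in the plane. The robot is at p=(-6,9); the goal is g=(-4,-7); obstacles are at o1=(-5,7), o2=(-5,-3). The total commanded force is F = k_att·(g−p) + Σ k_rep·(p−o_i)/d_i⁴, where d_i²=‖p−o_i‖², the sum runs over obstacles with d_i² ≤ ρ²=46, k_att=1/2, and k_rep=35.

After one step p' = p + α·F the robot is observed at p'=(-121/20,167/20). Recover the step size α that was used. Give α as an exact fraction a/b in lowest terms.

F_att = 1/2·(g−p) = 1/2·(2,-16) = (1.0000,-8.0000)
o1: d²=5 ≤ ρ²=46; F_rep = 35·(-1,2)/5² = (-1.4000,2.8000)
o2: d²=145 > ρ²=46 → inactive
F = F_att + ΣF_rep = (-0.4000,-5.2000)
Δp = p'−p = (-0.0500,-0.6500); α = Δx/Fx = (-1/20) / (-2/5) = 1/8
check: Δy/Fy = (-13/20) / (-26/5) = 1/8 ✓

α = 1/8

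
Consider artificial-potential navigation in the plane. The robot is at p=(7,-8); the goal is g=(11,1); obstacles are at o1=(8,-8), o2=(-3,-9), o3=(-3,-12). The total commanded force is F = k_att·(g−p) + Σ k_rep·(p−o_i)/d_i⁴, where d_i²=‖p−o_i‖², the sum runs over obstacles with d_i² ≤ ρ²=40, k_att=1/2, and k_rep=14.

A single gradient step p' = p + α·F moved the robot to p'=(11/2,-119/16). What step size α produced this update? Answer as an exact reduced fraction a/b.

α = 1/8

F_att = 1/2·(g−p) = 1/2·(4,9) = (2.0000,4.5000)
o1: d²=1 ≤ ρ²=40; F_rep = 14·(-1,0)/1² = (-14.0000,0.0000)
o2: d²=101 > ρ²=40 → inactive
o3: d²=116 > ρ²=40 → inactive
F = F_att + ΣF_rep = (-12.0000,4.5000)
Δp = p'−p = (-1.5000,0.5625); α = Δx/Fx = (-3/2) / (-12) = 1/8
check: Δy/Fy = (9/16) / (9/2) = 1/8 ✓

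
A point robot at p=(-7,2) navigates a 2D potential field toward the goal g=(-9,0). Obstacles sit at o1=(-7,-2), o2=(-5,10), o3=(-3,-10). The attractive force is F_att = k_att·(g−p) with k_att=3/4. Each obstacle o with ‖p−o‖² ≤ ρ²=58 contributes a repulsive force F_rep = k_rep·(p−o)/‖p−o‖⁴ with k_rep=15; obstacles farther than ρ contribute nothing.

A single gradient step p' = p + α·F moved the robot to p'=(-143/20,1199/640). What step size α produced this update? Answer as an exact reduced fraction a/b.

α = 1/10

F_att = 3/4·(g−p) = 3/4·(-2,-2) = (-1.5000,-1.5000)
o1: d²=16 ≤ ρ²=58; F_rep = 15·(0,4)/16² = (0.0000,0.2344)
o2: d²=68 > ρ²=58 → inactive
o3: d²=160 > ρ²=58 → inactive
F = F_att + ΣF_rep = (-1.5000,-1.2656)
Δp = p'−p = (-0.1500,-0.1266); α = Δx/Fx = (-3/20) / (-3/2) = 1/10
check: Δy/Fy = (-81/640) / (-81/64) = 1/10 ✓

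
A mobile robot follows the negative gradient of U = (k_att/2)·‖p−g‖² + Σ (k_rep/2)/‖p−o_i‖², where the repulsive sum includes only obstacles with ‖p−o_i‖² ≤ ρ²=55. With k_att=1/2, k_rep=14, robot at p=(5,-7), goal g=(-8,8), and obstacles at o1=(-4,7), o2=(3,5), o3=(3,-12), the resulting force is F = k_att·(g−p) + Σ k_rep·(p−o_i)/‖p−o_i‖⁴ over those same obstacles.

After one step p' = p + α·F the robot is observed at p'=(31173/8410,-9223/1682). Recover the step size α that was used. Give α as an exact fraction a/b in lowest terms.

F_att = 1/2·(g−p) = 1/2·(-13,15) = (-6.5000,7.5000)
o1: d²=277 > ρ²=55 → inactive
o2: d²=148 > ρ²=55 → inactive
o3: d²=29 ≤ ρ²=55; F_rep = 14·(2,5)/29² = (0.0333,0.0832)
F = F_att + ΣF_rep = (-6.4667,7.5832)
Δp = p'−p = (-1.2933,1.5166); α = Δx/Fx = (-10877/8410) / (-10877/1682) = 1/5
check: Δy/Fy = (2551/1682) / (12755/1682) = 1/5 ✓

α = 1/5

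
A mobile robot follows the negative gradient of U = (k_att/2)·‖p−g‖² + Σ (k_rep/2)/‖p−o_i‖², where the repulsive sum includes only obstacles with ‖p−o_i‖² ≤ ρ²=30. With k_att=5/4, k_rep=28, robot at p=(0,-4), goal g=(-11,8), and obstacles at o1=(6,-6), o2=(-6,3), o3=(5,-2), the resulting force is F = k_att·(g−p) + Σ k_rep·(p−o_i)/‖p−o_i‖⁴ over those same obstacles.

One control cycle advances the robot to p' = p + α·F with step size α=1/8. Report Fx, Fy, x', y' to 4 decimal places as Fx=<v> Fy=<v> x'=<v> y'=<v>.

F_att = 5/4·(g−p) = 5/4·(-11,12) = (-13.7500,15.0000)
o1: d²=40 > ρ²=30 → inactive
o2: d²=85 > ρ²=30 → inactive
o3: d²=29 ≤ ρ²=30; F_rep = 28·(-5,-2)/29² = (-0.1665,-0.0666)
F = F_att + ΣF_rep = (-13.9165,14.9334)
p' = p + 1/8·F = (-1.7396,-2.1333)

Fx=-13.9165 Fy=14.9334 x'=-1.7396 y'=-2.1333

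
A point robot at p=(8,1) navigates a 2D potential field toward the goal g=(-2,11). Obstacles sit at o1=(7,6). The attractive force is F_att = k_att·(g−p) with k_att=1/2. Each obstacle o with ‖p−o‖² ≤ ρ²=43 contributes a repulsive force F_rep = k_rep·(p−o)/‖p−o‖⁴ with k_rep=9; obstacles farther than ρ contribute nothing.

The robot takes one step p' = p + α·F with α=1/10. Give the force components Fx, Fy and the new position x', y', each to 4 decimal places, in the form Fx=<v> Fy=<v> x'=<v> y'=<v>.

F_att = 1/2·(g−p) = 1/2·(-10,10) = (-5.0000,5.0000)
o1: d²=26 ≤ ρ²=43; F_rep = 9·(1,-5)/26² = (0.0133,-0.0666)
F = F_att + ΣF_rep = (-4.9867,4.9334)
p' = p + 1/10·F = (7.5013,1.4933)

Fx=-4.9867 Fy=4.9334 x'=7.5013 y'=1.4933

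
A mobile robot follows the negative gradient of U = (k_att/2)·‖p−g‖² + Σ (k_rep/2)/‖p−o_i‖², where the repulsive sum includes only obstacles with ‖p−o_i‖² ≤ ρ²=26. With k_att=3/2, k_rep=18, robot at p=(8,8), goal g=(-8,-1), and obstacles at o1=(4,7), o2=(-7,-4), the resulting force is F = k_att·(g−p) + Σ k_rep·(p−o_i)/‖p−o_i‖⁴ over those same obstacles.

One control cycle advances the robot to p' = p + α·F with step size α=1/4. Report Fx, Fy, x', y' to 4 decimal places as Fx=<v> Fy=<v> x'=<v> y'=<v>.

F_att = 3/2·(g−p) = 3/2·(-16,-9) = (-24.0000,-13.5000)
o1: d²=17 ≤ ρ²=26; F_rep = 18·(4,1)/17² = (0.2491,0.0623)
o2: d²=369 > ρ²=26 → inactive
F = F_att + ΣF_rep = (-23.7509,-13.4377)
p' = p + 1/4·F = (2.0623,4.6406)

Fx=-23.7509 Fy=-13.4377 x'=2.0623 y'=4.6406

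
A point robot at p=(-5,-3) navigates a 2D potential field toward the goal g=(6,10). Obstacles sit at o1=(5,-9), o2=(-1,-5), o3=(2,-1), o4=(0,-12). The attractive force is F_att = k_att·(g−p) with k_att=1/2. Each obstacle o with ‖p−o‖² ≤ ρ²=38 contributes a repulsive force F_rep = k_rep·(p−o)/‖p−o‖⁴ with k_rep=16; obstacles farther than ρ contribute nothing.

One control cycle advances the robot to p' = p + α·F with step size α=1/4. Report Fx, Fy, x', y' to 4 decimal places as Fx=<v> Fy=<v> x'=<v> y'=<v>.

F_att = 1/2·(g−p) = 1/2·(11,13) = (5.5000,6.5000)
o1: d²=136 > ρ²=38 → inactive
o2: d²=20 ≤ ρ²=38; F_rep = 16·(-4,2)/20² = (-0.1600,0.0800)
o3: d²=53 > ρ²=38 → inactive
o4: d²=106 > ρ²=38 → inactive
F = F_att + ΣF_rep = (5.3400,6.5800)
p' = p + 1/4·F = (-3.6650,-1.3550)

Fx=5.3400 Fy=6.5800 x'=-3.6650 y'=-1.3550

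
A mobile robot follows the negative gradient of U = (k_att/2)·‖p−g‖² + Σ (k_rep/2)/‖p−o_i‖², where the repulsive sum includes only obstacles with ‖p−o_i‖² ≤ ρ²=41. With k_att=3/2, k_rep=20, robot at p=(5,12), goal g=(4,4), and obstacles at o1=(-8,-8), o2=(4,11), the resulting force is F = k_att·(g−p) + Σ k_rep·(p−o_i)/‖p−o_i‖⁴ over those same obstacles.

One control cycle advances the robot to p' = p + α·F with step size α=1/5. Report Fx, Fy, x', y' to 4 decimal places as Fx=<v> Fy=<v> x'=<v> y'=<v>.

F_att = 3/2·(g−p) = 3/2·(-1,-8) = (-1.5000,-12.0000)
o1: d²=569 > ρ²=41 → inactive
o2: d²=2 ≤ ρ²=41; F_rep = 20·(1,1)/2² = (5.0000,5.0000)
F = F_att + ΣF_rep = (3.5000,-7.0000)
p' = p + 1/5·F = (5.7000,10.6000)

Fx=3.5000 Fy=-7.0000 x'=5.7000 y'=10.6000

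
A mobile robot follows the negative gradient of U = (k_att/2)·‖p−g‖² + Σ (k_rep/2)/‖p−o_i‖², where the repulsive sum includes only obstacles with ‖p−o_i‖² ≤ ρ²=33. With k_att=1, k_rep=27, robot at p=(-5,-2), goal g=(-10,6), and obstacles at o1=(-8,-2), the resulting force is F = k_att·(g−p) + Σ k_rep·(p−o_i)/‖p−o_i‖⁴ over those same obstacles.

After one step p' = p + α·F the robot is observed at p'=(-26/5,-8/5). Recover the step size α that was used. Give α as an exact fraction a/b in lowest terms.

F_att = 1·(g−p) = 1·(-5,8) = (-5.0000,8.0000)
o1: d²=9 ≤ ρ²=33; F_rep = 27·(3,0)/9² = (1.0000,0.0000)
F = F_att + ΣF_rep = (-4.0000,8.0000)
Δp = p'−p = (-0.2000,0.4000); α = Δx/Fx = (-1/5) / (-4) = 1/20
check: Δy/Fy = (2/5) / (8) = 1/20 ✓

α = 1/20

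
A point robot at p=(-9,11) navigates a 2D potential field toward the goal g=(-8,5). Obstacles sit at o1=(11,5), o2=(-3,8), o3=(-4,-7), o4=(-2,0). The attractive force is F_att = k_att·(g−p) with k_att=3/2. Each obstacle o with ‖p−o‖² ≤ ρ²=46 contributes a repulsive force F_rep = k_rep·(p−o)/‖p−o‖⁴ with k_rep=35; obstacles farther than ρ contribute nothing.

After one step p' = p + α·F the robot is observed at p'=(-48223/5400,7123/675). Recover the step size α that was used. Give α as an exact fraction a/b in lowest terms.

F_att = 3/2·(g−p) = 3/2·(1,-6) = (1.5000,-9.0000)
o1: d²=436 > ρ²=46 → inactive
o2: d²=45 ≤ ρ²=46; F_rep = 35·(-6,3)/45² = (-0.1037,0.0519)
o3: d²=349 > ρ²=46 → inactive
o4: d²=170 > ρ²=46 → inactive
F = F_att + ΣF_rep = (1.3963,-8.9481)
Δp = p'−p = (0.0698,-0.4474); α = Δx/Fx = (377/5400) / (377/270) = 1/20
check: Δy/Fy = (-302/675) / (-1208/135) = 1/20 ✓

α = 1/20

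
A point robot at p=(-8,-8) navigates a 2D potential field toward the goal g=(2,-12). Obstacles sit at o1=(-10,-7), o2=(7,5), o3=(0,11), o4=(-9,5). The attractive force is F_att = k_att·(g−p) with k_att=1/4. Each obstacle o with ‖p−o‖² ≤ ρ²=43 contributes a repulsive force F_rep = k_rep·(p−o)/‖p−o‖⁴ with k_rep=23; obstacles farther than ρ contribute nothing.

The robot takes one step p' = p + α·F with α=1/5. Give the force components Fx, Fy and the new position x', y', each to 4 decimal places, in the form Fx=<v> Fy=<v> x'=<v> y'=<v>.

Fx=4.3400 Fy=-1.9200 x'=-7.1320 y'=-8.3840

F_att = 1/4·(g−p) = 1/4·(10,-4) = (2.5000,-1.0000)
o1: d²=5 ≤ ρ²=43; F_rep = 23·(2,-1)/5² = (1.8400,-0.9200)
o2: d²=394 > ρ²=43 → inactive
o3: d²=425 > ρ²=43 → inactive
o4: d²=170 > ρ²=43 → inactive
F = F_att + ΣF_rep = (4.3400,-1.9200)
p' = p + 1/5·F = (-7.1320,-8.3840)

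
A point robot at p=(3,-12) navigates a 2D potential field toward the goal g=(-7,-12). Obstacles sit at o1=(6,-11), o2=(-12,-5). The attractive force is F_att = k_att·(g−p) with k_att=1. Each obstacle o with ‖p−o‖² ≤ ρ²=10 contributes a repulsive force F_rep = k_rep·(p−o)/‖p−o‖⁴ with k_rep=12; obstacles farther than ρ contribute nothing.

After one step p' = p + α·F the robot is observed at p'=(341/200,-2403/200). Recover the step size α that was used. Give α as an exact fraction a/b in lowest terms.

F_att = 1·(g−p) = 1·(-10,0) = (-10.0000,0.0000)
o1: d²=10 ≤ ρ²=10; F_rep = 12·(-3,-1)/10² = (-0.3600,-0.1200)
o2: d²=274 > ρ²=10 → inactive
F = F_att + ΣF_rep = (-10.3600,-0.1200)
Δp = p'−p = (-1.2950,-0.0150); α = Δx/Fx = (-259/200) / (-259/25) = 1/8
check: Δy/Fy = (-3/200) / (-3/25) = 1/8 ✓

α = 1/8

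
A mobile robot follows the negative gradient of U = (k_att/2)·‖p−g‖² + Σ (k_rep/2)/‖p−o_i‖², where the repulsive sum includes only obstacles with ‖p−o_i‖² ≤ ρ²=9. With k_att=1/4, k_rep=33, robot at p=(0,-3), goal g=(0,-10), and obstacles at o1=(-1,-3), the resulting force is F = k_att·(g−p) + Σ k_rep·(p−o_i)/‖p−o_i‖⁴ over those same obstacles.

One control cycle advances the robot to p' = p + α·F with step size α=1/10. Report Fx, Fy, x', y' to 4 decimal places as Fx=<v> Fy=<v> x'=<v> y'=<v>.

F_att = 1/4·(g−p) = 1/4·(0,-7) = (0.0000,-1.7500)
o1: d²=1 ≤ ρ²=9; F_rep = 33·(1,0)/1² = (33.0000,0.0000)
F = F_att + ΣF_rep = (33.0000,-1.7500)
p' = p + 1/10·F = (3.3000,-3.1750)

Fx=33.0000 Fy=-1.7500 x'=3.3000 y'=-3.1750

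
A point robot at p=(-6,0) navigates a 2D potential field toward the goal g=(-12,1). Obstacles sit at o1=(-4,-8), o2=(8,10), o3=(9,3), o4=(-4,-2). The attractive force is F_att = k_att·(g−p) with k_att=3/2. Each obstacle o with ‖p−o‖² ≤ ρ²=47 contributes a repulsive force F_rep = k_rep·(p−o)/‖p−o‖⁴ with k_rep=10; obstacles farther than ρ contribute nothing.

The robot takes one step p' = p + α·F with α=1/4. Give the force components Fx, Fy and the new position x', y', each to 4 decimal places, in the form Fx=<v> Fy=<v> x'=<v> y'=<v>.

Fx=-9.3125 Fy=1.8125 x'=-8.3281 y'=0.4531

F_att = 3/2·(g−p) = 3/2·(-6,1) = (-9.0000,1.5000)
o1: d²=68 > ρ²=47 → inactive
o2: d²=296 > ρ²=47 → inactive
o3: d²=234 > ρ²=47 → inactive
o4: d²=8 ≤ ρ²=47; F_rep = 10·(-2,2)/8² = (-0.3125,0.3125)
F = F_att + ΣF_rep = (-9.3125,1.8125)
p' = p + 1/4·F = (-8.3281,0.4531)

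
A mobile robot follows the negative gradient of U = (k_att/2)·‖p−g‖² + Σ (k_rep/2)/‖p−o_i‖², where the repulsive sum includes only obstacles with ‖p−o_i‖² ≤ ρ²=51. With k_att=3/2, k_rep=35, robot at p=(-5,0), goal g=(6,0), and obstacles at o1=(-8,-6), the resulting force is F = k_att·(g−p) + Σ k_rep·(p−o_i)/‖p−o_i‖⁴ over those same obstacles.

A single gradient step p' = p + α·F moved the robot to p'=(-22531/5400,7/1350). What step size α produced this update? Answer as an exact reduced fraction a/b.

F_att = 3/2·(g−p) = 3/2·(11,0) = (16.5000,0.0000)
o1: d²=45 ≤ ρ²=51; F_rep = 35·(3,6)/45² = (0.0519,0.1037)
F = F_att + ΣF_rep = (16.5519,0.1037)
Δp = p'−p = (0.8276,0.0052); α = Δx/Fx = (4469/5400) / (4469/270) = 1/20
check: Δy/Fy = (7/1350) / (14/135) = 1/20 ✓

α = 1/20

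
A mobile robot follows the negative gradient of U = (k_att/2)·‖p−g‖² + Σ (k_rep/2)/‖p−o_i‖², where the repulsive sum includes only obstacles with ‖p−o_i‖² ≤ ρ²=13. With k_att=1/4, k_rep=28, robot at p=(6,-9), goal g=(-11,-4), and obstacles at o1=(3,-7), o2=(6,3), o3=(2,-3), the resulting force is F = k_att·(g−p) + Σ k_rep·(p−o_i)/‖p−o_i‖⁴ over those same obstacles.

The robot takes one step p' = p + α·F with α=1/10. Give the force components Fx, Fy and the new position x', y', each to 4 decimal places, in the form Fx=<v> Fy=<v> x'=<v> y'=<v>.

Fx=-3.7530 Fy=0.9186 x'=5.6247 y'=-8.9081

F_att = 1/4·(g−p) = 1/4·(-17,5) = (-4.2500,1.2500)
o1: d²=13 ≤ ρ²=13; F_rep = 28·(3,-2)/13² = (0.4970,-0.3314)
o2: d²=144 > ρ²=13 → inactive
o3: d²=52 > ρ²=13 → inactive
F = F_att + ΣF_rep = (-3.7530,0.9186)
p' = p + 1/10·F = (5.6247,-8.9081)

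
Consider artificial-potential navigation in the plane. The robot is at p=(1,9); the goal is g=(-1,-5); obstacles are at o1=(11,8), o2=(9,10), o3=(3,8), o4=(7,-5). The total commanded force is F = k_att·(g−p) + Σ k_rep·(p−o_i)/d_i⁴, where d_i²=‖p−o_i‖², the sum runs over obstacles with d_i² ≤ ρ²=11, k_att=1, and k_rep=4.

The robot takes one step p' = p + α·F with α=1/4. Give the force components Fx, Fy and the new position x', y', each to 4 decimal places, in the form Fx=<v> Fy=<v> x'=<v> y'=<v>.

F_att = 1·(g−p) = 1·(-2,-14) = (-2.0000,-14.0000)
o1: d²=101 > ρ²=11 → inactive
o2: d²=65 > ρ²=11 → inactive
o3: d²=5 ≤ ρ²=11; F_rep = 4·(-2,1)/5² = (-0.3200,0.1600)
o4: d²=232 > ρ²=11 → inactive
F = F_att + ΣF_rep = (-2.3200,-13.8400)
p' = p + 1/4·F = (0.4200,5.5400)

Fx=-2.3200 Fy=-13.8400 x'=0.4200 y'=5.5400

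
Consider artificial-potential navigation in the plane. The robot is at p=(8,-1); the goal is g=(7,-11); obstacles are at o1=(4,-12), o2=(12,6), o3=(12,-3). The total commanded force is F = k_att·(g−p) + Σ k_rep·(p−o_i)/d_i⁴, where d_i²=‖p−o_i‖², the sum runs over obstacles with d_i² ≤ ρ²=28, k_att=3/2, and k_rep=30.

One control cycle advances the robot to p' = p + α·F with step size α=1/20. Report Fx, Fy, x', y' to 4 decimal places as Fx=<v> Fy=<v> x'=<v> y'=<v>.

F_att = 3/2·(g−p) = 3/2·(-1,-10) = (-1.5000,-15.0000)
o1: d²=137 > ρ²=28 → inactive
o2: d²=65 > ρ²=28 → inactive
o3: d²=20 ≤ ρ²=28; F_rep = 30·(-4,2)/20² = (-0.3000,0.1500)
F = F_att + ΣF_rep = (-1.8000,-14.8500)
p' = p + 1/20·F = (7.9100,-1.7425)

Fx=-1.8000 Fy=-14.8500 x'=7.9100 y'=-1.7425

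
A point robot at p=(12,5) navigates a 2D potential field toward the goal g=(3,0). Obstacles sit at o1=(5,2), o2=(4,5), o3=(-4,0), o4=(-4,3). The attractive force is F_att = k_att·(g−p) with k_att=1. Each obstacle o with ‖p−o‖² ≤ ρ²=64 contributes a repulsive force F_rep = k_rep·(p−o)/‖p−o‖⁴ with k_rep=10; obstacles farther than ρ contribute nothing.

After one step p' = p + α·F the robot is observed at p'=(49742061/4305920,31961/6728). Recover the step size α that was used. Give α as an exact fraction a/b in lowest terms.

F_att = 1·(g−p) = 1·(-9,-5) = (-9.0000,-5.0000)
o1: d²=58 ≤ ρ²=64; F_rep = 10·(7,3)/58² = (0.0208,0.0089)
o2: d²=64 ≤ ρ²=64; F_rep = 10·(8,0)/64² = (0.0195,0.0000)
o3: d²=281 > ρ²=64 → inactive
o4: d²=260 > ρ²=64 → inactive
F = F_att + ΣF_rep = (-8.9597,-4.9911)
Δp = p'−p = (-0.4480,-0.2496); α = Δx/Fx = (-1928979/4305920) / (-1928979/215296) = 1/20
check: Δy/Fy = (-1679/6728) / (-8395/1682) = 1/20 ✓

α = 1/20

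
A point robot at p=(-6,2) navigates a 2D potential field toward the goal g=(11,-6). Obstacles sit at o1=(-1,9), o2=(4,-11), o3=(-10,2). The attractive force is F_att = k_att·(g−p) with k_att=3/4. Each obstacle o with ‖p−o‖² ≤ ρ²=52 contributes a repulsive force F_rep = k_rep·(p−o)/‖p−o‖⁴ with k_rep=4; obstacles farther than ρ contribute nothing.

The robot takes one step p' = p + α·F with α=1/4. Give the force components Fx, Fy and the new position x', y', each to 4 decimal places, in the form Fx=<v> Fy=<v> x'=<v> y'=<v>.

Fx=12.8125 Fy=-6.0000 x'=-2.7969 y'=0.5000

F_att = 3/4·(g−p) = 3/4·(17,-8) = (12.7500,-6.0000)
o1: d²=74 > ρ²=52 → inactive
o2: d²=269 > ρ²=52 → inactive
o3: d²=16 ≤ ρ²=52; F_rep = 4·(4,0)/16² = (0.0625,0.0000)
F = F_att + ΣF_rep = (12.8125,-6.0000)
p' = p + 1/4·F = (-2.7969,0.5000)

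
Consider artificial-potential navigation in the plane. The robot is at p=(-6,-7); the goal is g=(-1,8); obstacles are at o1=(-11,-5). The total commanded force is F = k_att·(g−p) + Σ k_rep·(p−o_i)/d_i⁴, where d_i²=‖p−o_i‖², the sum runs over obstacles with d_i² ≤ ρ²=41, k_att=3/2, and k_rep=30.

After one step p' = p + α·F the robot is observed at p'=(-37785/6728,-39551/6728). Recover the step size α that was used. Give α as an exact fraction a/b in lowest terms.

F_att = 3/2·(g−p) = 3/2·(5,15) = (7.5000,22.5000)
o1: d²=29 ≤ ρ²=41; F_rep = 30·(5,-2)/29² = (0.1784,-0.0713)
F = F_att + ΣF_rep = (7.6784,22.4287)
Δp = p'−p = (0.3839,1.1214); α = Δx/Fx = (2583/6728) / (12915/1682) = 1/20
check: Δy/Fy = (7545/6728) / (37725/1682) = 1/20 ✓

α = 1/20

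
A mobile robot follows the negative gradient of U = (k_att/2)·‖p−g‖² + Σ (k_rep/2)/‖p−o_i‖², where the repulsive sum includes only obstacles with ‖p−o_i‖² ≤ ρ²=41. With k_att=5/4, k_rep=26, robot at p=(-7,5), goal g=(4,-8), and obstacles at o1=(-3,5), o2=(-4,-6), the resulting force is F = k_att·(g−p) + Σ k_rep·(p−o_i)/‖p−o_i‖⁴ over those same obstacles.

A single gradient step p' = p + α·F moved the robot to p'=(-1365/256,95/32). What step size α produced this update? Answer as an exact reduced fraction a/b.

α = 1/8

F_att = 5/4·(g−p) = 5/4·(11,-13) = (13.7500,-16.2500)
o1: d²=16 ≤ ρ²=41; F_rep = 26·(-4,0)/16² = (-0.4062,0.0000)
o2: d²=130 > ρ²=41 → inactive
F = F_att + ΣF_rep = (13.3438,-16.2500)
Δp = p'−p = (1.6680,-2.0312); α = Δx/Fx = (427/256) / (427/32) = 1/8
check: Δy/Fy = (-65/32) / (-65/4) = 1/8 ✓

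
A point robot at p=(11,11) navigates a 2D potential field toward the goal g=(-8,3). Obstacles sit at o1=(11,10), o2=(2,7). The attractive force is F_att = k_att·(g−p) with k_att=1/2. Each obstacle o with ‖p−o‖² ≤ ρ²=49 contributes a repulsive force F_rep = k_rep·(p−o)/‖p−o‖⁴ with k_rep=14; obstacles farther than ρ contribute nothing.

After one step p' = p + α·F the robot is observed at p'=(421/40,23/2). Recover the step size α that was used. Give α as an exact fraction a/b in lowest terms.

α = 1/20

F_att = 1/2·(g−p) = 1/2·(-19,-8) = (-9.5000,-4.0000)
o1: d²=1 ≤ ρ²=49; F_rep = 14·(0,1)/1² = (0.0000,14.0000)
o2: d²=97 > ρ²=49 → inactive
F = F_att + ΣF_rep = (-9.5000,10.0000)
Δp = p'−p = (-0.4750,0.5000); α = Δx/Fx = (-19/40) / (-19/2) = 1/20
check: Δy/Fy = (1/2) / (10) = 1/20 ✓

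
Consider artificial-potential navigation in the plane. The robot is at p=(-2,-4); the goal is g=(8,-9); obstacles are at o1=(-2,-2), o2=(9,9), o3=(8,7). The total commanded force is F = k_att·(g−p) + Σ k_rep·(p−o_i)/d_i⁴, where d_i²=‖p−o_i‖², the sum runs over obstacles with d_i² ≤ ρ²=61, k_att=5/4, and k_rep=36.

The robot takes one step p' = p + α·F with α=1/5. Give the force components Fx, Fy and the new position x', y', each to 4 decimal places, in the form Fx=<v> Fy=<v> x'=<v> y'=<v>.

F_att = 5/4·(g−p) = 5/4·(10,-5) = (12.5000,-6.2500)
o1: d²=4 ≤ ρ²=61; F_rep = 36·(0,-2)/4² = (0.0000,-4.5000)
o2: d²=290 > ρ²=61 → inactive
o3: d²=221 > ρ²=61 → inactive
F = F_att + ΣF_rep = (12.5000,-10.7500)
p' = p + 1/5·F = (0.5000,-6.1500)

Fx=12.5000 Fy=-10.7500 x'=0.5000 y'=-6.1500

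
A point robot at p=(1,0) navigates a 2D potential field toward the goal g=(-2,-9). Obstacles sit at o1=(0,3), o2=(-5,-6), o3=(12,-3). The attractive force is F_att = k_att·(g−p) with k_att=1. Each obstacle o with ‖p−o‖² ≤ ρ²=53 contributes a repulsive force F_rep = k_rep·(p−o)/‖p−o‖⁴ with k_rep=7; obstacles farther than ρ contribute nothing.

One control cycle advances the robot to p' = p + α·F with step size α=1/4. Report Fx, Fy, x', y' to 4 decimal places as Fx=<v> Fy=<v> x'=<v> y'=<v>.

Fx=-2.9300 Fy=-9.2100 x'=0.2675 y'=-2.3025

F_att = 1·(g−p) = 1·(-3,-9) = (-3.0000,-9.0000)
o1: d²=10 ≤ ρ²=53; F_rep = 7·(1,-3)/10² = (0.0700,-0.2100)
o2: d²=72 > ρ²=53 → inactive
o3: d²=130 > ρ²=53 → inactive
F = F_att + ΣF_rep = (-2.9300,-9.2100)
p' = p + 1/4·F = (0.2675,-2.3025)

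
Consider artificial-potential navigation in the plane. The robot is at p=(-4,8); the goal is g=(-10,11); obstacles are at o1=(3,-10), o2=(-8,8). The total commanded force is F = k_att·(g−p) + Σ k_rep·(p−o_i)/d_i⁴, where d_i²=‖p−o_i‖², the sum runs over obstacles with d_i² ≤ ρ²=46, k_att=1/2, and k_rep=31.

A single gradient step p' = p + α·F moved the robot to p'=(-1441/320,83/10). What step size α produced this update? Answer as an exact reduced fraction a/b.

α = 1/5

F_att = 1/2·(g−p) = 1/2·(-6,3) = (-3.0000,1.5000)
o1: d²=373 > ρ²=46 → inactive
o2: d²=16 ≤ ρ²=46; F_rep = 31·(4,0)/16² = (0.4844,0.0000)
F = F_att + ΣF_rep = (-2.5156,1.5000)
Δp = p'−p = (-0.5031,0.3000); α = Δx/Fx = (-161/320) / (-161/64) = 1/5
check: Δy/Fy = (3/10) / (3/2) = 1/5 ✓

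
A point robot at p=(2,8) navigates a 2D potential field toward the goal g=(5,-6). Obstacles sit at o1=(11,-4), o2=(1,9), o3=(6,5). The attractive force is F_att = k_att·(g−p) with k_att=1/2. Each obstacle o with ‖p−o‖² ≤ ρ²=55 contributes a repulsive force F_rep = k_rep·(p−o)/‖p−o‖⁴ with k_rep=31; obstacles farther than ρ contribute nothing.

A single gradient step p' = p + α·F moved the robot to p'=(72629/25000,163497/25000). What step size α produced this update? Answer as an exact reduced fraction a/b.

α = 1/10

F_att = 1/2·(g−p) = 1/2·(3,-14) = (1.5000,-7.0000)
o1: d²=225 > ρ²=55 → inactive
o2: d²=2 ≤ ρ²=55; F_rep = 31·(1,-1)/2² = (7.7500,-7.7500)
o3: d²=25 ≤ ρ²=55; F_rep = 31·(-4,3)/25² = (-0.1984,0.1488)
F = F_att + ΣF_rep = (9.0516,-14.6012)
Δp = p'−p = (0.9052,-1.4601); α = Δx/Fx = (22629/25000) / (22629/2500) = 1/10
check: Δy/Fy = (-36503/25000) / (-36503/2500) = 1/10 ✓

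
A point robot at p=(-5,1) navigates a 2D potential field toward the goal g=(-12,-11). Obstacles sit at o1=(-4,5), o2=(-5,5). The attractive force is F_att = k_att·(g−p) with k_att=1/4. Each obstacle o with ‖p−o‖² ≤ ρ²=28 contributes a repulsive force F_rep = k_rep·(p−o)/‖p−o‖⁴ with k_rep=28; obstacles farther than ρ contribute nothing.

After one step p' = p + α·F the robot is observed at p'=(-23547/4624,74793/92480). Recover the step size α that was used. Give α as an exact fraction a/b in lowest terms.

α = 1/20

F_att = 1/4·(g−p) = 1/4·(-7,-12) = (-1.7500,-3.0000)
o1: d²=17 ≤ ρ²=28; F_rep = 28·(-1,-4)/17² = (-0.0969,-0.3875)
o2: d²=16 ≤ ρ²=28; F_rep = 28·(0,-4)/16² = (0.0000,-0.4375)
F = F_att + ΣF_rep = (-1.8469,-3.8250)
Δp = p'−p = (-0.0923,-0.1913); α = Δx/Fx = (-427/4624) / (-2135/1156) = 1/20
check: Δy/Fy = (-17687/92480) / (-17687/4624) = 1/20 ✓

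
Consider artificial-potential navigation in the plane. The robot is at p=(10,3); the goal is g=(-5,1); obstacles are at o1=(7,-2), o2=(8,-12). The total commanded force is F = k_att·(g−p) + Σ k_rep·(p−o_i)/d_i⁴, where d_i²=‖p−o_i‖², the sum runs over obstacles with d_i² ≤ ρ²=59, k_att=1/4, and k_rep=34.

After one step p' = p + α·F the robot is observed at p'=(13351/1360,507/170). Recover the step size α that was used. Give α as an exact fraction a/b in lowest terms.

α = 1/20

F_att = 1/4·(g−p) = 1/4·(-15,-2) = (-3.7500,-0.5000)
o1: d²=34 ≤ ρ²=59; F_rep = 34·(3,5)/34² = (0.0882,0.1471)
o2: d²=229 > ρ²=59 → inactive
F = F_att + ΣF_rep = (-3.6618,-0.3529)
Δp = p'−p = (-0.1831,-0.0176); α = Δx/Fx = (-249/1360) / (-249/68) = 1/20
check: Δy/Fy = (-3/170) / (-6/17) = 1/20 ✓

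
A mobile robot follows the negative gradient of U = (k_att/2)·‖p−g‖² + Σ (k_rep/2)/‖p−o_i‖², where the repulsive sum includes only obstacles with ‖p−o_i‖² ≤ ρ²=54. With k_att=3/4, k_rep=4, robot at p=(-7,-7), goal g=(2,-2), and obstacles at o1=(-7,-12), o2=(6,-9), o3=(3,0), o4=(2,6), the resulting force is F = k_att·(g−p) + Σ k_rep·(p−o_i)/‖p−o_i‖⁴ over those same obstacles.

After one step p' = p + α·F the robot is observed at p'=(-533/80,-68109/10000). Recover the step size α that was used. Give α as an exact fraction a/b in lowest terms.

α = 1/20

F_att = 3/4·(g−p) = 3/4·(9,5) = (6.7500,3.7500)
o1: d²=25 ≤ ρ²=54; F_rep = 4·(0,5)/25² = (0.0000,0.0320)
o2: d²=173 > ρ²=54 → inactive
o3: d²=149 > ρ²=54 → inactive
o4: d²=250 > ρ²=54 → inactive
F = F_att + ΣF_rep = (6.7500,3.7820)
Δp = p'−p = (0.3375,0.1891); α = Δx/Fx = (27/80) / (27/4) = 1/20
check: Δy/Fy = (1891/10000) / (1891/500) = 1/20 ✓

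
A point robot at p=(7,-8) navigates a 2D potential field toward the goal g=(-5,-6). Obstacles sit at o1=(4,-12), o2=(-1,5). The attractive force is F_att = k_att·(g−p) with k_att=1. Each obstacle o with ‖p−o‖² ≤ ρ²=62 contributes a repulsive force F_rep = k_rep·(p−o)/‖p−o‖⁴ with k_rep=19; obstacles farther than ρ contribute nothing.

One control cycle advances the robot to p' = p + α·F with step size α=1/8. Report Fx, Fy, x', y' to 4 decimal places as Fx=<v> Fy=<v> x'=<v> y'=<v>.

Fx=-11.9088 Fy=2.1216 x'=5.5114 y'=-7.7348

F_att = 1·(g−p) = 1·(-12,2) = (-12.0000,2.0000)
o1: d²=25 ≤ ρ²=62; F_rep = 19·(3,4)/25² = (0.0912,0.1216)
o2: d²=233 > ρ²=62 → inactive
F = F_att + ΣF_rep = (-11.9088,2.1216)
p' = p + 1/8·F = (5.5114,-7.7348)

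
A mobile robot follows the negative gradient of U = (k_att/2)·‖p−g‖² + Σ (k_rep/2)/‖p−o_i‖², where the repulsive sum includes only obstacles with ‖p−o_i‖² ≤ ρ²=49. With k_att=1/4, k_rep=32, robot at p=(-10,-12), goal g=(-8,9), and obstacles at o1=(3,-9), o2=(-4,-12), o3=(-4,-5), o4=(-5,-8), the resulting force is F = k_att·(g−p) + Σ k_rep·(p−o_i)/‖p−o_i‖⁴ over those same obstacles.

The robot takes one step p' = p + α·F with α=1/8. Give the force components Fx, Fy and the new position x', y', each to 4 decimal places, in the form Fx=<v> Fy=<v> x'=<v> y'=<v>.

F_att = 1/4·(g−p) = 1/4·(2,21) = (0.5000,5.2500)
o1: d²=178 > ρ²=49 → inactive
o2: d²=36 ≤ ρ²=49; F_rep = 32·(-6,0)/36² = (-0.1481,0.0000)
o3: d²=85 > ρ²=49 → inactive
o4: d²=41 ≤ ρ²=49; F_rep = 32·(-5,-4)/41² = (-0.0952,-0.0761)
F = F_att + ΣF_rep = (0.2567,5.1739)
p' = p + 1/8·F = (-9.9679,-11.3533)

Fx=0.2567 Fy=5.1739 x'=-9.9679 y'=-11.3533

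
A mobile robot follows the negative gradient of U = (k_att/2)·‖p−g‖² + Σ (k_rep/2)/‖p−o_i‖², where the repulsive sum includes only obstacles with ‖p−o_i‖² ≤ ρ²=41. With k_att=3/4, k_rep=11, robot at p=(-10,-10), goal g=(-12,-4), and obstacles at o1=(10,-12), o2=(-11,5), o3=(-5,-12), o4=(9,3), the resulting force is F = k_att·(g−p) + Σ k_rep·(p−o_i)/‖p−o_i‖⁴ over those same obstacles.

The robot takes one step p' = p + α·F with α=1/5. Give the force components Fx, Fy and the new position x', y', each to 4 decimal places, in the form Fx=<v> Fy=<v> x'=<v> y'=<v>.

Fx=-1.5654 Fy=4.5262 x'=-10.3131 y'=-9.0948

F_att = 3/4·(g−p) = 3/4·(-2,6) = (-1.5000,4.5000)
o1: d²=404 > ρ²=41 → inactive
o2: d²=226 > ρ²=41 → inactive
o3: d²=29 ≤ ρ²=41; F_rep = 11·(-5,2)/29² = (-0.0654,0.0262)
o4: d²=530 > ρ²=41 → inactive
F = F_att + ΣF_rep = (-1.5654,4.5262)
p' = p + 1/5·F = (-10.3131,-9.0948)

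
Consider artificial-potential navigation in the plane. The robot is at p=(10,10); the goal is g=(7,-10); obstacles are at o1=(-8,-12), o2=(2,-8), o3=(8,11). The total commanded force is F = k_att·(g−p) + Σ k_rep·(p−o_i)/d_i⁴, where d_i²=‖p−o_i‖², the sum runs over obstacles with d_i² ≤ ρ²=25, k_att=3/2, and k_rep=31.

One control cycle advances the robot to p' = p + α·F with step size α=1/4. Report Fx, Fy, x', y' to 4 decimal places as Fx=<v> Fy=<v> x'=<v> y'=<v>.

Fx=-2.0200 Fy=-31.2400 x'=9.4950 y'=2.1900

F_att = 3/2·(g−p) = 3/2·(-3,-20) = (-4.5000,-30.0000)
o1: d²=808 > ρ²=25 → inactive
o2: d²=388 > ρ²=25 → inactive
o3: d²=5 ≤ ρ²=25; F_rep = 31·(2,-1)/5² = (2.4800,-1.2400)
F = F_att + ΣF_rep = (-2.0200,-31.2400)
p' = p + 1/4·F = (9.4950,2.1900)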